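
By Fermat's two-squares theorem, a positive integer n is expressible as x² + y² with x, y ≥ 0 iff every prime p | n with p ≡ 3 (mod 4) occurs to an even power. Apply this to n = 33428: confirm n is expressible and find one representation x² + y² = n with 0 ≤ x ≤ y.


Step 1: Factor n = 33428 = 2^2 · 61 · 137.
Step 2: Check the mod-4 condition on each prime factor: 2 = 2 (special); 61 ≡ 1 (mod 4), exponent 1; 137 ≡ 1 (mod 4), exponent 1.
All primes ≡ 3 (mod 4) appear to even exponent (or don't appear), so by the two-squares theorem n IS expressible as a sum of two squares.
Step 3: Build a representation. Group n = k² · m with k = 2 and m = 61 · 137 = 8357 (a product of primes ≡ 1 (mod 4)); a representation of m scales to one of n via (k·x)² + (k·y)² = k²(x² + y²). Each prime p ≡ 1 (mod 4) is itself a sum of two squares; find a² by testing p − a² for a perfect square:
  61: 61 − 1² = 60, 61 − 2² = 57, 61 − 3² = 52, 61 − 4² = 45, 61 − 5² = 36 = 6² ⇒ 61 = 5² + 6².
  137: 137 − 1² = 136, 137 − 2² = 133, 137 − 3² = 128, 137 − 4² = 121 = 11² ⇒ 137 = 4² + 11².
  Combine using the Brahmagupta–Fibonacci identity (a² + b²)(c² + d²) = (ac − bd)² + (ad + bc)² = (ac + bd)² + (ad − bc)²:
  61 · 137 = 8357: from (5² + 6²)(4² + 11²), take (5·4 − 6·11, 5·11 + 6·4) = (20 − 66, 55 + 24) = (-46, 79); dropping signs (only squares matter) gives (46, 79); check 46² + 79² = 2116 + 6241 = 8357 ✓.
  Scale by k = 2: (2·46, 2·79) = (92, 158).
Step 4: Order so x ≤ y and verify: 92² + 158² = 8464 + 24964 = 33428 = n. ✓

n = 33428 = 92² + 158² (one valid representation with x ≤ y).


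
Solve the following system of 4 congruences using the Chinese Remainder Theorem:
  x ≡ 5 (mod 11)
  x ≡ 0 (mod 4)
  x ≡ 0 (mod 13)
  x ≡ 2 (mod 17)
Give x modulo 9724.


Product of moduli M = 11 · 4 · 13 · 17 = 9724.
Merge one congruence at a time:
  Start: x ≡ 5 (mod 11).
  Combine with x ≡ 0 (mod 4); new modulus lcm = 44.
    Write x = 5 + 11·t and substitute into x ≡ 0 (mod 4): 11·t ≡ 0 − 5 = -5 (mod 4).
    Reduce coefficients mod 4: 3·t ≡ 3 (mod 4).
    The inverse of 3 mod 4 is 3 (since 3·3 = 9 = 2·4 + 1), so t ≡ 3·3 = 9 ≡ 1 (mod 4).
    Then x = 5 + 11·1 = 16, valid modulo lcm(11, 4) = 44: x ≡ 16 (mod 44).
  Combine with x ≡ 0 (mod 13); new modulus lcm = 572.
    Write x = 16 + 44·t and substitute into x ≡ 0 (mod 13): 44·t ≡ 0 − 16 = -16 (mod 13).
    Reduce coefficients mod 13: 5·t ≡ 10 (mod 13).
    The inverse of 5 mod 13 is 8 (since 5·8 = 40 = 3·13 + 1), so t ≡ 8·10 = 80 ≡ 2 (mod 13).
    Then x = 16 + 44·2 = 104, valid modulo lcm(44, 13) = 572: x ≡ 104 (mod 572).
  Combine with x ≡ 2 (mod 17); new modulus lcm = 9724.
    Write x = 104 + 572·t and substitute into x ≡ 2 (mod 17): 572·t ≡ 2 − 104 = -102 (mod 17).
    Reduce coefficients mod 17: 11·t ≡ 0 (mod 17).
    The inverse of 11 mod 17 is 14 (since 11·14 = 154 = 9·17 + 1), so t ≡ 14·0 = 0 ≡ 0 (mod 17).
    Then x = 104 + 572·0 = 104, valid modulo lcm(572, 17) = 9724: x ≡ 104 (mod 9724).
Verify against each original: 104 mod 11 = 5, 104 mod 4 = 0, 104 mod 13 = 0, 104 mod 17 = 2.

x ≡ 104 (mod 9724).


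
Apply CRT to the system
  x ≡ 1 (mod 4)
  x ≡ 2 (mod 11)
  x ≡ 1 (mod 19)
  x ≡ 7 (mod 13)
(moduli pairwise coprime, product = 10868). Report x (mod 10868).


Product of moduli M = 4 · 11 · 19 · 13 = 10868.
Merge one congruence at a time:
  Start: x ≡ 1 (mod 4).
  Combine with x ≡ 2 (mod 11); new modulus lcm = 44.
    Write x = 1 + 4·t and substitute into x ≡ 2 (mod 11): 4·t ≡ 2 − 1 = 1 (mod 11).
    The inverse of 4 mod 11 is 3 (since 4·3 = 12 = 1·11 + 1), so t ≡ 3·1 = 3 ≡ 3 (mod 11).
    Then x = 1 + 4·3 = 13, valid modulo lcm(4, 11) = 44: x ≡ 13 (mod 44).
  Combine with x ≡ 1 (mod 19); new modulus lcm = 836.
    Write x = 13 + 44·t and substitute into x ≡ 1 (mod 19): 44·t ≡ 1 − 13 = -12 (mod 19).
    Reduce coefficients mod 19: 6·t ≡ 7 (mod 19).
    The inverse of 6 mod 19 is 16 (since 6·16 = 96 = 5·19 + 1), so t ≡ 16·7 = 112 ≡ 17 (mod 19).
    Then x = 13 + 44·17 = 761, valid modulo lcm(44, 19) = 836: x ≡ 761 (mod 836).
  Combine with x ≡ 7 (mod 13); new modulus lcm = 10868.
    Write x = 761 + 836·t and substitute into x ≡ 7 (mod 13): 836·t ≡ 7 − 761 = -754 (mod 13).
    Reduce coefficients mod 13: 4·t ≡ 0 (mod 13).
    The inverse of 4 mod 13 is 10 (since 4·10 = 40 = 3·13 + 1), so t ≡ 10·0 = 0 ≡ 0 (mod 13).
    Then x = 761 + 836·0 = 761, valid modulo lcm(836, 13) = 10868: x ≡ 761 (mod 10868).
Verify against each original: 761 mod 4 = 1, 761 mod 11 = 2, 761 mod 19 = 1, 761 mod 13 = 7.

x ≡ 761 (mod 10868).


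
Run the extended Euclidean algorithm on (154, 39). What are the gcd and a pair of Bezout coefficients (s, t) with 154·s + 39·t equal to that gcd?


Euclidean algorithm on (154, 39) — divide until remainder is 0:
  154 = 3 · 39 + 37
  39 = 1 · 37 + 2
  37 = 18 · 2 + 1
  2 = 2 · 1 + 0
gcd(154, 39) = 1.
Track Bezout coefficients alongside the remainders: start with r₀ = 154 = a·1 + b·0 (s = 1, t = 0) and r₁ = 39 = a·0 + b·1 (s = 0, t = 1); each new remainder r_{k+1} = r_{k-1} − q_k·r_k inherits s_{k+1} = s_{k-1} − q_k·s_k, t_{k+1} = t_{k-1} − q_k·t_k, so r_k = a·s_k + b·t_k at every step:
  q = 3: r = 37, s = 1 − 3·0 = 1, t = 0 − 3·1 = -3  (check: 154·1 + 39·(-3) = 37)
  q = 1: r = 2, s = 0 − 1·1 = -1, t = 1 − 1·(-3) = 4  (check: 154·(-1) + 39·4 = 2)
  q = 18: r = 1, s = 1 − 18·(-1) = 19, t = -3 − 18·4 = -75  (check: 154·19 + 39·(-75) = 1)
The row with r = 1 (the gcd) gives the Bezout coefficients s = 19, t = -75.
Result: 154 · (19) + 39 · (-75) = 1.

gcd(154, 39) = 1; s = 19, t = -75 (check: 154·19 + 39·(-75) = 1).


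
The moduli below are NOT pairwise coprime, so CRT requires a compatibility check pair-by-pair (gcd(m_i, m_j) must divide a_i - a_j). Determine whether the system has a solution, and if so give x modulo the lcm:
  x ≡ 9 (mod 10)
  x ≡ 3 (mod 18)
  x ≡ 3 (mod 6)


Moduli 10, 18, 6 are not pairwise coprime, so CRT works modulo lcm(m_i) when all pairwise compatibility conditions hold.
Pairwise compatibility: gcd(m_i, m_j) must divide a_i - a_j for every pair.
Merge one congruence at a time:
  Start: x ≡ 9 (mod 10).
  Combine with x ≡ 3 (mod 18): gcd(10, 18) = 2; 3 - 9 = -6, which IS divisible by 2, so compatible.
    Write x = 9 + 10·t and substitute into x ≡ 3 (mod 18): 10·t ≡ 3 − 9 = -6 (mod 18).
    Divide the congruence (and modulus) by g = 2: 5·t ≡ -3 (mod 9).
    Reduce coefficients mod 9: 5·t ≡ 6 (mod 9).
    The inverse of 5 mod 9 is 2 (since 5·2 = 10 = 1·9 + 1), so t ≡ 2·6 = 12 ≡ 3 (mod 9).
    Then x = 9 + 10·3 = 39, valid modulo lcm(10, 18) = 90: x ≡ 39 (mod 90).
  Combine with x ≡ 3 (mod 6): gcd(90, 6) = 6; 3 - 39 = -36, which IS divisible by 6, so compatible.
    Write x = 39 + 90·t and substitute into x ≡ 3 (mod 6): 90·t ≡ 3 − 39 = -36 (mod 6).
    Divide the congruence (and modulus) by g = 6: 15·t ≡ -6 (mod 1).
    Modulo 1 every t works; take t = 0.
    Then x = 39 + 90·0 = 39, valid modulo lcm(90, 6) = 90: x ≡ 39 (mod 90).
Verify: 39 mod 10 = 9, 39 mod 18 = 3, 39 mod 6 = 3.

x ≡ 39 (mod 90).


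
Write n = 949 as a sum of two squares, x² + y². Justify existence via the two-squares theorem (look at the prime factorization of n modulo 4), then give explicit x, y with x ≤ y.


Step 1: Factor n = 949 = 13 · 73.
Step 2: Check the mod-4 condition on each prime factor: 13 ≡ 1 (mod 4), exponent 1; 73 ≡ 1 (mod 4), exponent 1.
All primes ≡ 3 (mod 4) appear to even exponent (or don't appear), so by the two-squares theorem n IS expressible as a sum of two squares.
Step 3: Build a representation. Here n = 13 · 73 is a product of primes ≡ 1 (mod 4). Each prime p ≡ 1 (mod 4) is itself a sum of two squares; find a² by testing p − a² for a perfect square:
  13: 13 − 1² = 12, 13 − 2² = 9 = 3² ⇒ 13 = 2² + 3².
  73: 73 − 1² = 72, 73 − 2² = 69, 73 − 3² = 64 = 8² ⇒ 73 = 3² + 8².
  Combine using the Brahmagupta–Fibonacci identity (a² + b²)(c² + d²) = (ac − bd)² + (ad + bc)² = (ac + bd)² + (ad − bc)²:
  13 · 73 = 949: from (2² + 3²)(3² + 8²), take (2·3 − 3·8, 2·8 + 3·3) = (6 − 24, 16 + 9) = (-18, 25); dropping signs (only squares matter) gives (18, 25); check 18² + 25² = 324 + 625 = 949 ✓.
Step 4: Order so x ≤ y and verify: 18² + 25² = 324 + 625 = 949 = n. ✓

n = 949 = 18² + 25² (one valid representation with x ≤ y).


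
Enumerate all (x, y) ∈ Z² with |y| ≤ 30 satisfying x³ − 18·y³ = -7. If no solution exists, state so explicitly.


The equation is x³ - 18y³ = -7. For fixed y, x³ = 18·y³ − 7, so a solution requires the RHS to be a perfect cube.
Strategy: iterate y from -30 to 30, compute RHS = 18·y³ − 7, and check whether it is a (positive or negative) perfect cube.
Check small values of y:
  y = 0: RHS = -7 is not a perfect cube.
  y = 1: RHS = 11 is not a perfect cube.
  y = -1: RHS = -25 is not a perfect cube.
  y = 2: RHS = 137 is not a perfect cube.
  y = -2: RHS = -151 is not a perfect cube.
  y = 3: RHS = 479 is not a perfect cube.
  y = -3: RHS = -493 is not a perfect cube.
Continuing the search up to |y| = 30 finds no solutions either.
No (x, y) in the scanned range satisfies the equation.

No integer solutions with |y| ≤ 30.


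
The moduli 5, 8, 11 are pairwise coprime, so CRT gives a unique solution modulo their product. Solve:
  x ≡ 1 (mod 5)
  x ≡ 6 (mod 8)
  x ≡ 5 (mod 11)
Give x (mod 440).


Moduli 5, 8, 11 are pairwise coprime; by CRT there is a unique solution modulo M = 5 · 8 · 11 = 440.
Solve pairwise, accumulating the modulus:
  Start with x ≡ 1 (mod 5).
  Combine with x ≡ 6 (mod 8): since gcd(5, 8) = 1, we get a unique residue mod 40.
    Write x = 1 + 5·t and substitute into x ≡ 6 (mod 8): 5·t ≡ 6 − 1 = 5 (mod 8).
    The inverse of 5 mod 8 is 5 (since 5·5 = 25 = 3·8 + 1), so t ≡ 5·5 = 25 ≡ 1 (mod 8).
    Then x = 1 + 5·1 = 6, valid modulo lcm(5, 8) = 40: x ≡ 6 (mod 40).
  Combine with x ≡ 5 (mod 11): since gcd(40, 11) = 1, we get a unique residue mod 440.
    Write x = 6 + 40·t and substitute into x ≡ 5 (mod 11): 40·t ≡ 5 − 6 = -1 (mod 11).
    Reduce coefficients mod 11: 7·t ≡ 10 (mod 11).
    The inverse of 7 mod 11 is 8 (since 7·8 = 56 = 5·11 + 1), so t ≡ 8·10 = 80 ≡ 3 (mod 11).
    Then x = 6 + 40·3 = 126, valid modulo lcm(40, 11) = 440: x ≡ 126 (mod 440).
Verify: 126 mod 5 = 1 ✓, 126 mod 8 = 6 ✓, 126 mod 11 = 5 ✓.

x ≡ 126 (mod 440).


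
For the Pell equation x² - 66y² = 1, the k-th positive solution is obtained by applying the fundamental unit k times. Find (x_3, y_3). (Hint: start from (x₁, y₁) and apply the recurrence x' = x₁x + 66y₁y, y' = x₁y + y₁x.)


Step 1: Find the fundamental solution (x₁, y₁) of x² - 66y² = 1.
  Expand √66 as a continued fraction. a₀ = ⌊√66⌋ = 8; iterate m_{k+1} = d_k·a_k − m_k, d_{k+1} = (66 − m_{k+1}²)/d_k, a_{k+1} = ⌊(a₀ + m_{k+1})/d_{k+1}⌋ (starting m₀ = 0, d₀ = 1), with convergents p_k = a_k·p_{k-1} + p_{k-2}, q_k = a_k·q_{k-1} + q_{k-2} (p₋₁ = 1, q₋₁ = 0):
  k = 0: a₀ = 8; p₀/q₀ = 8/1; p₀² − 66·q₀² = 64 − 66 = -2.
  k = 1: m = 8, d = 2, a = ⌊(8 + 8)/2⌋ = 8; p/q = (8·8 + 1)/(8·1 + 0) = 65/8; p² − 66·q² = 4225 − 4224 = 1.
  The first convergent with p² − 66·q² = 1 gives the fundamental solution (x₁, y₁) = (65, 8).
Step 2: Apply the recurrence (x_{n+1}, y_{n+1}) = (x₁x_n + 66y₁y_n, x₁y_n + y₁x_n) repeatedly.
  From (x_1, y_1) = (65, 8): x_2 = 65·65 + 66·8·8 = 8449; y_2 = 65·8 + 8·65 = 1040.
  From (x_2, y_2) = (8449, 1040): x_3 = 65·8449 + 66·8·1040 = 1098305; y_3 = 65·1040 + 8·8449 = 135192.
Step 3: Verify x_3² - 66·y_3² = 1206273873025 - 1206273873024 = 1 (should be 1). ✓

(x_1, y_1) = (65, 8); (x_3, y_3) = (1098305, 135192).


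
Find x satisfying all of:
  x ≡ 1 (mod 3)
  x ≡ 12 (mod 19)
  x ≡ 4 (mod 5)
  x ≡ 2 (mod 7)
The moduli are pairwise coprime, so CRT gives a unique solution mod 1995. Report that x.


Product of moduli M = 3 · 19 · 5 · 7 = 1995.
Merge one congruence at a time:
  Start: x ≡ 1 (mod 3).
  Combine with x ≡ 12 (mod 19); new modulus lcm = 57.
    Write x = 1 + 3·t and substitute into x ≡ 12 (mod 19): 3·t ≡ 12 − 1 = 11 (mod 19).
    The inverse of 3 mod 19 is 13 (since 3·13 = 39 = 2·19 + 1), so t ≡ 13·11 = 143 ≡ 10 (mod 19).
    Then x = 1 + 3·10 = 31, valid modulo lcm(3, 19) = 57: x ≡ 31 (mod 57).
  Combine with x ≡ 4 (mod 5); new modulus lcm = 285.
    Write x = 31 + 57·t and substitute into x ≡ 4 (mod 5): 57·t ≡ 4 − 31 = -27 (mod 5).
    Reduce coefficients mod 5: 2·t ≡ 3 (mod 5).
    The inverse of 2 mod 5 is 3 (since 2·3 = 6 = 1·5 + 1), so t ≡ 3·3 = 9 ≡ 4 (mod 5).
    Then x = 31 + 57·4 = 259, valid modulo lcm(57, 5) = 285: x ≡ 259 (mod 285).
  Combine with x ≡ 2 (mod 7); new modulus lcm = 1995.
    Write x = 259 + 285·t and substitute into x ≡ 2 (mod 7): 285·t ≡ 2 − 259 = -257 (mod 7).
    Reduce coefficients mod 7: 5·t ≡ 2 (mod 7).
    The inverse of 5 mod 7 is 3 (since 5·3 = 15 = 2·7 + 1), so t ≡ 3·2 = 6 ≡ 6 (mod 7).
    Then x = 259 + 285·6 = 1969, valid modulo lcm(285, 7) = 1995: x ≡ 1969 (mod 1995).
Verify against each original: 1969 mod 3 = 1, 1969 mod 19 = 12, 1969 mod 5 = 4, 1969 mod 7 = 2.

x ≡ 1969 (mod 1995).


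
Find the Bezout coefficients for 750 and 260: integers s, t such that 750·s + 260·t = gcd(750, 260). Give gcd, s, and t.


Euclidean algorithm on (750, 260) — divide until remainder is 0:
  750 = 2 · 260 + 230
  260 = 1 · 230 + 30
  230 = 7 · 30 + 20
  30 = 1 · 20 + 10
  20 = 2 · 10 + 0
gcd(750, 260) = 10.
Track Bezout coefficients alongside the remainders: start with r₀ = 750 = a·1 + b·0 (s = 1, t = 0) and r₁ = 260 = a·0 + b·1 (s = 0, t = 1); each new remainder r_{k+1} = r_{k-1} − q_k·r_k inherits s_{k+1} = s_{k-1} − q_k·s_k, t_{k+1} = t_{k-1} − q_k·t_k, so r_k = a·s_k + b·t_k at every step:
  q = 2: r = 230, s = 1 − 2·0 = 1, t = 0 − 2·1 = -2  (check: 750·1 + 260·(-2) = 230)
  q = 1: r = 30, s = 0 − 1·1 = -1, t = 1 − 1·(-2) = 3  (check: 750·(-1) + 260·3 = 30)
  q = 7: r = 20, s = 1 − 7·(-1) = 8, t = -2 − 7·3 = -23  (check: 750·8 + 260·(-23) = 20)
  q = 1: r = 10, s = -1 − 1·8 = -9, t = 3 − 1·(-23) = 26  (check: 750·(-9) + 260·26 = 10)
The row with r = 10 (the gcd) gives the Bezout coefficients s = -9, t = 26.
Result: 750 · (-9) + 260 · (26) = 10.

gcd(750, 260) = 10; s = -9, t = 26 (check: 750·(-9) + 260·26 = 10).


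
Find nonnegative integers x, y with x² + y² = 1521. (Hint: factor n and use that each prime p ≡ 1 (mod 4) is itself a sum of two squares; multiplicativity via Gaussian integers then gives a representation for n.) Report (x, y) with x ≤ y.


Step 1: Factor n = 1521 = 3^2 · 13^2.
Step 2: Check the mod-4 condition on each prime factor: 3 ≡ 3 (mod 4), exponent 2 (must be even); 13 ≡ 1 (mod 4), exponent 2.
All primes ≡ 3 (mod 4) appear to even exponent (or don't appear), so by the two-squares theorem n IS expressible as a sum of two squares.
Step 3: Build a representation. Group n = k² · m with k = 3 and m = 13 · 13 = 169 (a product of primes ≡ 1 (mod 4)); a representation of m scales to one of n via (k·x)² + (k·y)² = k²(x² + y²). Each prime p ≡ 1 (mod 4) is itself a sum of two squares; find a² by testing p − a² for a perfect square:
  13: 13 − 1² = 12, 13 − 2² = 9 = 3² ⇒ 13 = 2² + 3².
  Combine using the Brahmagupta–Fibonacci identity (a² + b²)(c² + d²) = (ac − bd)² + (ad + bc)² = (ac + bd)² + (ad − bc)²:
  13 · 13 = 169: from (2² + 3²)(2² + 3²), take (2·2 − 3·3, 2·3 + 3·2) = (4 − 9, 6 + 6) = (-5, 12); dropping signs (only squares matter) gives (5, 12); check 5² + 12² = 25 + 144 = 169 ✓.
  Scale by k = 3: (3·5, 3·12) = (15, 36).
Step 4: Order so x ≤ y and verify: 15² + 36² = 225 + 1296 = 1521 = n. ✓

n = 1521 = 15² + 36² (one valid representation with x ≤ y).


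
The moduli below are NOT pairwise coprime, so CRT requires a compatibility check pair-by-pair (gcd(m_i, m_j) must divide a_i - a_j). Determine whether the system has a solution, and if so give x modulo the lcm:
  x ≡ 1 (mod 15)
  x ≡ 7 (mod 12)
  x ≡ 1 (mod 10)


Moduli 15, 12, 10 are not pairwise coprime, so CRT works modulo lcm(m_i) when all pairwise compatibility conditions hold.
Pairwise compatibility: gcd(m_i, m_j) must divide a_i - a_j for every pair.
Merge one congruence at a time:
  Start: x ≡ 1 (mod 15).
  Combine with x ≡ 7 (mod 12): gcd(15, 12) = 3; 7 - 1 = 6, which IS divisible by 3, so compatible.
    Write x = 1 + 15·t and substitute into x ≡ 7 (mod 12): 15·t ≡ 7 − 1 = 6 (mod 12).
    Divide the congruence (and modulus) by g = 3: 5·t ≡ 2 (mod 4).
    Reduce coefficients mod 4: 1·t ≡ 2 (mod 4).
    So t ≡ 2 (mod 4).
    Then x = 1 + 15·2 = 31, valid modulo lcm(15, 12) = 60: x ≡ 31 (mod 60).
  Combine with x ≡ 1 (mod 10): gcd(60, 10) = 10; 1 - 31 = -30, which IS divisible by 10, so compatible.
    Write x = 31 + 60·t and substitute into x ≡ 1 (mod 10): 60·t ≡ 1 − 31 = -30 (mod 10).
    Divide the congruence (and modulus) by g = 10: 6·t ≡ -3 (mod 1).
    Modulo 1 every t works; take t = 0.
    Then x = 31 + 60·0 = 31, valid modulo lcm(60, 10) = 60: x ≡ 31 (mod 60).
Verify: 31 mod 15 = 1, 31 mod 12 = 7, 31 mod 10 = 1.

x ≡ 31 (mod 60).


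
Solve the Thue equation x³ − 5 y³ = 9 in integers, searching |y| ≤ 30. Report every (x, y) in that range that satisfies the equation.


The equation is x³ - 5y³ = 9. For fixed y, x³ = 5·y³ + 9, so a solution requires the RHS to be a perfect cube.
Strategy: iterate y from -30 to 30, compute RHS = 5·y³ + 9, and check whether it is a (positive or negative) perfect cube.
Check small values of y:
  y = 0: RHS = 9 is not a perfect cube.
  y = 1: RHS = 14 is not a perfect cube.
  y = -1: RHS = 4 is not a perfect cube.
  y = 2: RHS = 49 is not a perfect cube.
  y = -2: RHS = -31 is not a perfect cube.
  y = 3: RHS = 144 is not a perfect cube.
  y = -3: RHS = -126 is not a perfect cube.
Continuing the search up to |y| = 30 finds no solutions either.
No (x, y) in the scanned range satisfies the equation.

No integer solutions with |y| ≤ 30.


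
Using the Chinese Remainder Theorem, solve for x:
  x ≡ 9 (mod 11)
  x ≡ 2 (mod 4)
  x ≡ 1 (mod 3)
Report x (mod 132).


Moduli 11, 4, 3 are pairwise coprime; by CRT there is a unique solution modulo M = 11 · 4 · 3 = 132.
Solve pairwise, accumulating the modulus:
  Start with x ≡ 9 (mod 11).
  Combine with x ≡ 2 (mod 4): since gcd(11, 4) = 1, we get a unique residue mod 44.
    Write x = 9 + 11·t and substitute into x ≡ 2 (mod 4): 11·t ≡ 2 − 9 = -7 (mod 4).
    Reduce coefficients mod 4: 3·t ≡ 1 (mod 4).
    The inverse of 3 mod 4 is 3 (since 3·3 = 9 = 2·4 + 1), so t ≡ 3·1 = 3 ≡ 3 (mod 4).
    Then x = 9 + 11·3 = 42, valid modulo lcm(11, 4) = 44: x ≡ 42 (mod 44).
  Combine with x ≡ 1 (mod 3): since gcd(44, 3) = 1, we get a unique residue mod 132.
    Write x = 42 + 44·t and substitute into x ≡ 1 (mod 3): 44·t ≡ 1 − 42 = -41 (mod 3).
    Reduce coefficients mod 3: 2·t ≡ 1 (mod 3).
    The inverse of 2 mod 3 is 2 (since 2·2 = 4 = 1·3 + 1), so t ≡ 2·1 = 2 ≡ 2 (mod 3).
    Then x = 42 + 44·2 = 130, valid modulo lcm(44, 3) = 132: x ≡ 130 (mod 132).
Verify: 130 mod 11 = 9 ✓, 130 mod 4 = 2 ✓, 130 mod 3 = 1 ✓.

x ≡ 130 (mod 132).


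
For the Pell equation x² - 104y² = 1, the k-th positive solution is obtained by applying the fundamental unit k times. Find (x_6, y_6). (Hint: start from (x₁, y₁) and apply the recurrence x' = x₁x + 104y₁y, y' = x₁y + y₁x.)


Step 1: Find the fundamental solution (x₁, y₁) of x² - 104y² = 1.
  Expand √104 as a continued fraction. a₀ = ⌊√104⌋ = 10; iterate m_{k+1} = d_k·a_k − m_k, d_{k+1} = (104 − m_{k+1}²)/d_k, a_{k+1} = ⌊(a₀ + m_{k+1})/d_{k+1}⌋ (starting m₀ = 0, d₀ = 1), with convergents p_k = a_k·p_{k-1} + p_{k-2}, q_k = a_k·q_{k-1} + q_{k-2} (p₋₁ = 1, q₋₁ = 0):
  k = 0: a₀ = 10; p₀/q₀ = 10/1; p₀² − 104·q₀² = 100 − 104 = -4.
  k = 1: m = 10, d = 4, a = ⌊(10 + 10)/4⌋ = 5; p/q = (5·10 + 1)/(5·1 + 0) = 51/5; p² − 104·q² = 2601 − 2600 = 1.
  The first convergent with p² − 104·q² = 1 gives the fundamental solution (x₁, y₁) = (51, 5).
Step 2: Apply the recurrence (x_{n+1}, y_{n+1}) = (x₁x_n + 104y₁y_n, x₁y_n + y₁x_n) repeatedly.
  From (x_1, y_1) = (51, 5): x_2 = 51·51 + 104·5·5 = 5201; y_2 = 51·5 + 5·51 = 510.
  From (x_2, y_2) = (5201, 510): x_3 = 51·5201 + 104·5·510 = 530451; y_3 = 51·510 + 5·5201 = 52015.
  From (x_3, y_3) = (530451, 52015): x_4 = 51·530451 + 104·5·52015 = 54100801; y_4 = 51·52015 + 5·530451 = 5305020.
  From (x_4, y_4) = (54100801, 5305020): x_5 = 51·54100801 + 104·5·5305020 = 5517751251; y_5 = 51·5305020 + 5·54100801 = 541060025.
  From (x_5, y_5) = (5517751251, 541060025): x_6 = 51·5517751251 + 104·5·541060025 = 562756526801; y_6 = 51·541060025 + 5·5517751251 = 55182817530.
Step 3: Verify x_6² - 104·y_6² = 316694908457124631293601 - 316694908457124631293600 = 1 (should be 1). ✓

(x_1, y_1) = (51, 5); (x_6, y_6) = (562756526801, 55182817530).


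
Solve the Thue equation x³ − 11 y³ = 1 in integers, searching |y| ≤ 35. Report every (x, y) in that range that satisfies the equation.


The equation is x³ - 11y³ = 1. For fixed y, x³ = 11·y³ + 1, so a solution requires the RHS to be a perfect cube.
Strategy: iterate y from -35 to 35, compute RHS = 11·y³ + 1, and check whether it is a (positive or negative) perfect cube.
Check small values of y:
  y = 0: RHS = 1 = (1)³ ⇒ x = 1 works.
  y = 1: RHS = 12 is not a perfect cube.
  y = -1: RHS = -10 is not a perfect cube.
  y = 2: RHS = 89 is not a perfect cube.
  y = -2: RHS = -87 is not a perfect cube.
  y = 3: RHS = 298 is not a perfect cube.
  y = -3: RHS = -296 is not a perfect cube.
Continuing the search up to |y| = 35 finds no further solutions beyond those listed.
Collected solutions: (1, 0).

Solutions (with |y| ≤ 35): (1, 0).


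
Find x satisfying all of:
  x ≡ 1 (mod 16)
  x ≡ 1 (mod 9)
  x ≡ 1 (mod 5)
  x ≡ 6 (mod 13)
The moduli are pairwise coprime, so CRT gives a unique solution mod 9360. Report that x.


Product of moduli M = 16 · 9 · 5 · 13 = 9360.
Merge one congruence at a time:
  Start: x ≡ 1 (mod 16).
  Combine with x ≡ 1 (mod 9); new modulus lcm = 144.
    Write x = 1 + 16·t and substitute into x ≡ 1 (mod 9): 16·t ≡ 1 − 1 = 0 (mod 9).
    Reduce coefficients mod 9: 7·t ≡ 0 (mod 9).
    The inverse of 7 mod 9 is 4 (since 7·4 = 28 = 3·9 + 1), so t ≡ 4·0 = 0 ≡ 0 (mod 9).
    Then x = 1 + 16·0 = 1, valid modulo lcm(16, 9) = 144: x ≡ 1 (mod 144).
  Combine with x ≡ 1 (mod 5); new modulus lcm = 720.
    Write x = 1 + 144·t and substitute into x ≡ 1 (mod 5): 144·t ≡ 1 − 1 = 0 (mod 5).
    Reduce coefficients mod 5: 4·t ≡ 0 (mod 5).
    The inverse of 4 mod 5 is 4 (since 4·4 = 16 = 3·5 + 1), so t ≡ 4·0 = 0 ≡ 0 (mod 5).
    Then x = 1 + 144·0 = 1, valid modulo lcm(144, 5) = 720: x ≡ 1 (mod 720).
  Combine with x ≡ 6 (mod 13); new modulus lcm = 9360.
    Write x = 1 + 720·t and substitute into x ≡ 6 (mod 13): 720·t ≡ 6 − 1 = 5 (mod 13).
    Reduce coefficients mod 13: 5·t ≡ 5 (mod 13).
    The inverse of 5 mod 13 is 8 (since 5·8 = 40 = 3·13 + 1), so t ≡ 8·5 = 40 ≡ 1 (mod 13).
    Then x = 1 + 720·1 = 721, valid modulo lcm(720, 13) = 9360: x ≡ 721 (mod 9360).
Verify against each original: 721 mod 16 = 1, 721 mod 9 = 1, 721 mod 5 = 1, 721 mod 13 = 6.

x ≡ 721 (mod 9360).


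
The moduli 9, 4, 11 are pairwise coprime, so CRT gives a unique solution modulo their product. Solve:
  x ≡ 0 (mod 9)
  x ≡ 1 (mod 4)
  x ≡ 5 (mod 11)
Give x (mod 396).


Moduli 9, 4, 11 are pairwise coprime; by CRT there is a unique solution modulo M = 9 · 4 · 11 = 396.
Solve pairwise, accumulating the modulus:
  Start with x ≡ 0 (mod 9).
  Combine with x ≡ 1 (mod 4): since gcd(9, 4) = 1, we get a unique residue mod 36.
    Write x = 0 + 9·t and substitute into x ≡ 1 (mod 4): 9·t ≡ 1 − 0 = 1 (mod 4).
    Reduce coefficients mod 4: 1·t ≡ 1 (mod 4).
    So t ≡ 1 (mod 4).
    Then x = 0 + 9·1 = 9, valid modulo lcm(9, 4) = 36: x ≡ 9 (mod 36).
  Combine with x ≡ 5 (mod 11): since gcd(36, 11) = 1, we get a unique residue mod 396.
    Write x = 9 + 36·t and substitute into x ≡ 5 (mod 11): 36·t ≡ 5 − 9 = -4 (mod 11).
    Reduce coefficients mod 11: 3·t ≡ 7 (mod 11).
    The inverse of 3 mod 11 is 4 (since 3·4 = 12 = 1·11 + 1), so t ≡ 4·7 = 28 ≡ 6 (mod 11).
    Then x = 9 + 36·6 = 225, valid modulo lcm(36, 11) = 396: x ≡ 225 (mod 396).
Verify: 225 mod 9 = 0 ✓, 225 mod 4 = 1 ✓, 225 mod 11 = 5 ✓.

x ≡ 225 (mod 396).


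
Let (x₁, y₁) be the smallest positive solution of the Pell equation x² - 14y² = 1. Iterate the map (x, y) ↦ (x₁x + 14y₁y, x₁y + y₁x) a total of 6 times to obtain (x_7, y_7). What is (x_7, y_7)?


Step 1: Find the fundamental solution (x₁, y₁) of x² - 14y² = 1.
  Expand √14 as a continued fraction. a₀ = ⌊√14⌋ = 3; iterate m_{k+1} = d_k·a_k − m_k, d_{k+1} = (14 − m_{k+1}²)/d_k, a_{k+1} = ⌊(a₀ + m_{k+1})/d_{k+1}⌋ (starting m₀ = 0, d₀ = 1), with convergents p_k = a_k·p_{k-1} + p_{k-2}, q_k = a_k·q_{k-1} + q_{k-2} (p₋₁ = 1, q₋₁ = 0):
  k = 0: a₀ = 3; p₀/q₀ = 3/1; p₀² − 14·q₀² = 9 − 14 = -5.
  k = 1: m = 3, d = 5, a = ⌊(3 + 3)/5⌋ = 1; p/q = (1·3 + 1)/(1·1 + 0) = 4/1; p² − 14·q² = 16 − 14 = 2.
  k = 2: m = 2, d = 2, a = ⌊(3 + 2)/2⌋ = 2; p/q = (2·4 + 3)/(2·1 + 1) = 11/3; p² − 14·q² = 121 − 126 = -5.
  k = 3: m = 2, d = 5, a = ⌊(3 + 2)/5⌋ = 1; p/q = (1·11 + 4)/(1·3 + 1) = 15/4; p² − 14·q² = 225 − 224 = 1.
  The first convergent with p² − 14·q² = 1 gives the fundamental solution (x₁, y₁) = (15, 4).
Step 2: Apply the recurrence (x_{n+1}, y_{n+1}) = (x₁x_n + 14y₁y_n, x₁y_n + y₁x_n) repeatedly.
  From (x_1, y_1) = (15, 4): x_2 = 15·15 + 14·4·4 = 449; y_2 = 15·4 + 4·15 = 120.
  From (x_2, y_2) = (449, 120): x_3 = 15·449 + 14·4·120 = 13455; y_3 = 15·120 + 4·449 = 3596.
  From (x_3, y_3) = (13455, 3596): x_4 = 15·13455 + 14·4·3596 = 403201; y_4 = 15·3596 + 4·13455 = 107760.
  From (x_4, y_4) = (403201, 107760): x_5 = 15·403201 + 14·4·107760 = 12082575; y_5 = 15·107760 + 4·403201 = 3229204.
  From (x_5, y_5) = (12082575, 3229204): x_6 = 15·12082575 + 14·4·3229204 = 362074049; y_6 = 15·3229204 + 4·12082575 = 96768360.
  From (x_6, y_6) = (362074049, 96768360): x_7 = 15·362074049 + 14·4·96768360 = 10850138895; y_7 = 15·96768360 + 4·362074049 = 2899821596.
Step 3: Verify x_7² - 14·y_7² = 117725514040791821025 - 117725514040791821024 = 1 (should be 1). ✓

(x_1, y_1) = (15, 4); (x_7, y_7) = (10850138895, 2899821596).


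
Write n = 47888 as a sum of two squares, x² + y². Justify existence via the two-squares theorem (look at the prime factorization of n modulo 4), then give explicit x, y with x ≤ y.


Step 1: Factor n = 47888 = 2^4 · 41 · 73.
Step 2: Check the mod-4 condition on each prime factor: 2 = 2 (special); 41 ≡ 1 (mod 4), exponent 1; 73 ≡ 1 (mod 4), exponent 1.
All primes ≡ 3 (mod 4) appear to even exponent (or don't appear), so by the two-squares theorem n IS expressible as a sum of two squares.
Step 3: Build a representation. Group n = k² · m with k = 4 and m = 41 · 73 = 2993 (a product of primes ≡ 1 (mod 4)); a representation of m scales to one of n via (k·x)² + (k·y)² = k²(x² + y²). Each prime p ≡ 1 (mod 4) is itself a sum of two squares; find a² by testing p − a² for a perfect square:
  41: 41 − 1² = 40, 41 − 2² = 37, 41 − 3² = 32, 41 − 4² = 25 = 5² ⇒ 41 = 4² + 5².
  73: 73 − 1² = 72, 73 − 2² = 69, 73 − 3² = 64 = 8² ⇒ 73 = 3² + 8².
  Combine using the Brahmagupta–Fibonacci identity (a² + b²)(c² + d²) = (ac − bd)² + (ad + bc)² = (ac + bd)² + (ad − bc)²:
  41 · 73 = 2993: from (4² + 5²)(3² + 8²), take (4·3 − 5·8, 4·8 + 5·3) = (12 − 40, 32 + 15) = (-28, 47); dropping signs (only squares matter) gives (28, 47); check 28² + 47² = 784 + 2209 = 2993 ✓.
  Scale by k = 4: (4·28, 4·47) = (112, 188).
Step 4: Order so x ≤ y and verify: 112² + 188² = 12544 + 35344 = 47888 = n. ✓

n = 47888 = 112² + 188² (one valid representation with x ≤ y).


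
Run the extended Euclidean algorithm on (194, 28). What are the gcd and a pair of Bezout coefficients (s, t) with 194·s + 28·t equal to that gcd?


Euclidean algorithm on (194, 28) — divide until remainder is 0:
  194 = 6 · 28 + 26
  28 = 1 · 26 + 2
  26 = 13 · 2 + 0
gcd(194, 28) = 2.
Track Bezout coefficients alongside the remainders: start with r₀ = 194 = a·1 + b·0 (s = 1, t = 0) and r₁ = 28 = a·0 + b·1 (s = 0, t = 1); each new remainder r_{k+1} = r_{k-1} − q_k·r_k inherits s_{k+1} = s_{k-1} − q_k·s_k, t_{k+1} = t_{k-1} − q_k·t_k, so r_k = a·s_k + b·t_k at every step:
  q = 6: r = 26, s = 1 − 6·0 = 1, t = 0 − 6·1 = -6  (check: 194·1 + 28·(-6) = 26)
  q = 1: r = 2, s = 0 − 1·1 = -1, t = 1 − 1·(-6) = 7  (check: 194·(-1) + 28·7 = 2)
The row with r = 2 (the gcd) gives the Bezout coefficients s = -1, t = 7.
Result: 194 · (-1) + 28 · (7) = 2.

gcd(194, 28) = 2; s = -1, t = 7 (check: 194·(-1) + 28·7 = 2).


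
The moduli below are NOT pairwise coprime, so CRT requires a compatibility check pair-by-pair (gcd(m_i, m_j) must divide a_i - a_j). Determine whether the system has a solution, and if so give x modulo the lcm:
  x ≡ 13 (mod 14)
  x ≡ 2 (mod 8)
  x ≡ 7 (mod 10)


Moduli 14, 8, 10 are not pairwise coprime, so CRT works modulo lcm(m_i) when all pairwise compatibility conditions hold.
Pairwise compatibility: gcd(m_i, m_j) must divide a_i - a_j for every pair.
Merge one congruence at a time:
  Start: x ≡ 13 (mod 14).
  Combine with x ≡ 2 (mod 8): gcd(14, 8) = 2, and 2 - 13 = -11 is NOT divisible by 2.
    ⇒ system is inconsistent (no integer solution).

No solution (the system is inconsistent).


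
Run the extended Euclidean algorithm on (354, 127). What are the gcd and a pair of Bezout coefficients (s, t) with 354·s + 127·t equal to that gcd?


Euclidean algorithm on (354, 127) — divide until remainder is 0:
  354 = 2 · 127 + 100
  127 = 1 · 100 + 27
  100 = 3 · 27 + 19
  27 = 1 · 19 + 8
  19 = 2 · 8 + 3
  8 = 2 · 3 + 2
  3 = 1 · 2 + 1
  2 = 2 · 1 + 0
gcd(354, 127) = 1.
Track Bezout coefficients alongside the remainders: start with r₀ = 354 = a·1 + b·0 (s = 1, t = 0) and r₁ = 127 = a·0 + b·1 (s = 0, t = 1); each new remainder r_{k+1} = r_{k-1} − q_k·r_k inherits s_{k+1} = s_{k-1} − q_k·s_k, t_{k+1} = t_{k-1} − q_k·t_k, so r_k = a·s_k + b·t_k at every step:
  q = 2: r = 100, s = 1 − 2·0 = 1, t = 0 − 2·1 = -2  (check: 354·1 + 127·(-2) = 100)
  q = 1: r = 27, s = 0 − 1·1 = -1, t = 1 − 1·(-2) = 3  (check: 354·(-1) + 127·3 = 27)
  q = 3: r = 19, s = 1 − 3·(-1) = 4, t = -2 − 3·3 = -11  (check: 354·4 + 127·(-11) = 19)
  q = 1: r = 8, s = -1 − 1·4 = -5, t = 3 − 1·(-11) = 14  (check: 354·(-5) + 127·14 = 8)
  q = 2: r = 3, s = 4 − 2·(-5) = 14, t = -11 − 2·14 = -39  (check: 354·14 + 127·(-39) = 3)
  q = 2: r = 2, s = -5 − 2·14 = -33, t = 14 − 2·(-39) = 92  (check: 354·(-33) + 127·92 = 2)
  q = 1: r = 1, s = 14 − 1·(-33) = 47, t = -39 − 1·92 = -131  (check: 354·47 + 127·(-131) = 1)
The row with r = 1 (the gcd) gives the Bezout coefficients s = 47, t = -131.
Result: 354 · (47) + 127 · (-131) = 1.

gcd(354, 127) = 1; s = 47, t = -131 (check: 354·47 + 127·(-131) = 1).


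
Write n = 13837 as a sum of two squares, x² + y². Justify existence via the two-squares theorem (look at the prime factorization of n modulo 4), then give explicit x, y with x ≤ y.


Step 1: Factor n = 13837 = 101 · 137.
Step 2: Check the mod-4 condition on each prime factor: 101 ≡ 1 (mod 4), exponent 1; 137 ≡ 1 (mod 4), exponent 1.
All primes ≡ 3 (mod 4) appear to even exponent (or don't appear), so by the two-squares theorem n IS expressible as a sum of two squares.
Step 3: Build a representation. Here n = 101 · 137 is a product of primes ≡ 1 (mod 4). Each prime p ≡ 1 (mod 4) is itself a sum of two squares; find a² by testing p − a² for a perfect square:
  101: 101 − 1² = 100 = 10² ⇒ 101 = 1² + 10².
  137: 137 − 1² = 136, 137 − 2² = 133, 137 − 3² = 128, 137 − 4² = 121 = 11² ⇒ 137 = 4² + 11².
  Combine using the Brahmagupta–Fibonacci identity (a² + b²)(c² + d²) = (ac − bd)² + (ad + bc)² = (ac + bd)² + (ad − bc)²:
  101 · 137 = 13837: from (1² + 10²)(4² + 11²), take (1·4 − 10·11, 1·11 + 10·4) = (4 − 110, 11 + 40) = (-106, 51); dropping signs (only squares matter) gives (106, 51); check 106² + 51² = 11236 + 2601 = 13837 ✓.
Step 4: Order so x ≤ y and verify: 51² + 106² = 2601 + 11236 = 13837 = n. ✓

n = 13837 = 51² + 106² (one valid representation with x ≤ y).


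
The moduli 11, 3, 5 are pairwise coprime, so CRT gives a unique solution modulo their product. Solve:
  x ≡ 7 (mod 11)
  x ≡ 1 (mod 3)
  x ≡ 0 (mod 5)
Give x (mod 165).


Moduli 11, 3, 5 are pairwise coprime; by CRT there is a unique solution modulo M = 11 · 3 · 5 = 165.
Solve pairwise, accumulating the modulus:
  Start with x ≡ 7 (mod 11).
  Combine with x ≡ 1 (mod 3): since gcd(11, 3) = 1, we get a unique residue mod 33.
    Write x = 7 + 11·t and substitute into x ≡ 1 (mod 3): 11·t ≡ 1 − 7 = -6 (mod 3).
    Reduce coefficients mod 3: 2·t ≡ 0 (mod 3).
    The inverse of 2 mod 3 is 2 (since 2·2 = 4 = 1·3 + 1), so t ≡ 2·0 = 0 ≡ 0 (mod 3).
    Then x = 7 + 11·0 = 7, valid modulo lcm(11, 3) = 33: x ≡ 7 (mod 33).
  Combine with x ≡ 0 (mod 5): since gcd(33, 5) = 1, we get a unique residue mod 165.
    Write x = 7 + 33·t and substitute into x ≡ 0 (mod 5): 33·t ≡ 0 − 7 = -7 (mod 5).
    Reduce coefficients mod 5: 3·t ≡ 3 (mod 5).
    The inverse of 3 mod 5 is 2 (since 3·2 = 6 = 1·5 + 1), so t ≡ 2·3 = 6 ≡ 1 (mod 5).
    Then x = 7 + 33·1 = 40, valid modulo lcm(33, 5) = 165: x ≡ 40 (mod 165).
Verify: 40 mod 11 = 7 ✓, 40 mod 3 = 1 ✓, 40 mod 5 = 0 ✓.

x ≡ 40 (mod 165).


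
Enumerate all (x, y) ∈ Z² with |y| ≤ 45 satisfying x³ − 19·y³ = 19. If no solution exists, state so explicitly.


The equation is x³ - 19y³ = 19. For fixed y, x³ = 19·y³ + 19, so a solution requires the RHS to be a perfect cube.
Strategy: iterate y from -45 to 45, compute RHS = 19·y³ + 19, and check whether it is a (positive or negative) perfect cube.
Check small values of y:
  y = 0: RHS = 19 is not a perfect cube.
  y = 1: RHS = 38 is not a perfect cube.
  y = -1: RHS = 0 = (0)³ ⇒ x = 0 works.
  y = 2: RHS = 171 is not a perfect cube.
  y = -2: RHS = -133 is not a perfect cube.
  y = 3: RHS = 532 is not a perfect cube.
  y = -3: RHS = -494 is not a perfect cube.
Continuing the search up to |y| = 45 finds no further solutions beyond those listed.
Collected solutions: (0, -1).

Solutions (with |y| ≤ 45): (0, -1).


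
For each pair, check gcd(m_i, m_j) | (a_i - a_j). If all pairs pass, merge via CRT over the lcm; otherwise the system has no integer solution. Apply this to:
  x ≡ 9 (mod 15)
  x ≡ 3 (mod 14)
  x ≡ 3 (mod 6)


Moduli 15, 14, 6 are not pairwise coprime, so CRT works modulo lcm(m_i) when all pairwise compatibility conditions hold.
Pairwise compatibility: gcd(m_i, m_j) must divide a_i - a_j for every pair.
Merge one congruence at a time:
  Start: x ≡ 9 (mod 15).
  Combine with x ≡ 3 (mod 14): gcd(15, 14) = 1; 3 - 9 = -6, which IS divisible by 1, so compatible.
    Write x = 9 + 15·t and substitute into x ≡ 3 (mod 14): 15·t ≡ 3 − 9 = -6 (mod 14).
    Reduce coefficients mod 14: 1·t ≡ 8 (mod 14).
    So t ≡ 8 (mod 14).
    Then x = 9 + 15·8 = 129, valid modulo lcm(15, 14) = 210: x ≡ 129 (mod 210).
  Combine with x ≡ 3 (mod 6): gcd(210, 6) = 6; 3 - 129 = -126, which IS divisible by 6, so compatible.
    Write x = 129 + 210·t and substitute into x ≡ 3 (mod 6): 210·t ≡ 3 − 129 = -126 (mod 6).
    Divide the congruence (and modulus) by g = 6: 35·t ≡ -21 (mod 1).
    Modulo 1 every t works; take t = 0.
    Then x = 129 + 210·0 = 129, valid modulo lcm(210, 6) = 210: x ≡ 129 (mod 210).
Verify: 129 mod 15 = 9, 129 mod 14 = 3, 129 mod 6 = 3.

x ≡ 129 (mod 210).


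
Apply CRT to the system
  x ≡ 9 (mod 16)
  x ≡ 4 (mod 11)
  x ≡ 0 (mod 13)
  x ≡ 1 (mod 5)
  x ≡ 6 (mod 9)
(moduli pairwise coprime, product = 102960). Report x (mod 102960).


Product of moduli M = 16 · 11 · 13 · 5 · 9 = 102960.
Merge one congruence at a time:
  Start: x ≡ 9 (mod 16).
  Combine with x ≡ 4 (mod 11); new modulus lcm = 176.
    Write x = 9 + 16·t and substitute into x ≡ 4 (mod 11): 16·t ≡ 4 − 9 = -5 (mod 11).
    Reduce coefficients mod 11: 5·t ≡ 6 (mod 11).
    The inverse of 5 mod 11 is 9 (since 5·9 = 45 = 4·11 + 1), so t ≡ 9·6 = 54 ≡ 10 (mod 11).
    Then x = 9 + 16·10 = 169, valid modulo lcm(16, 11) = 176: x ≡ 169 (mod 176).
  Combine with x ≡ 0 (mod 13); new modulus lcm = 2288.
    Write x = 169 + 176·t and substitute into x ≡ 0 (mod 13): 176·t ≡ 0 − 169 = -169 (mod 13).
    Reduce coefficients mod 13: 7·t ≡ 0 (mod 13).
    The inverse of 7 mod 13 is 2 (since 7·2 = 14 = 1·13 + 1), so t ≡ 2·0 = 0 ≡ 0 (mod 13).
    Then x = 169 + 176·0 = 169, valid modulo lcm(176, 13) = 2288: x ≡ 169 (mod 2288).
  Combine with x ≡ 1 (mod 5); new modulus lcm = 11440.
    Write x = 169 + 2288·t and substitute into x ≡ 1 (mod 5): 2288·t ≡ 1 − 169 = -168 (mod 5).
    Reduce coefficients mod 5: 3·t ≡ 2 (mod 5).
    The inverse of 3 mod 5 is 2 (since 3·2 = 6 = 1·5 + 1), so t ≡ 2·2 = 4 ≡ 4 (mod 5).
    Then x = 169 + 2288·4 = 9321, valid modulo lcm(2288, 5) = 11440: x ≡ 9321 (mod 11440).
  Combine with x ≡ 6 (mod 9); new modulus lcm = 102960.
    Write x = 9321 + 11440·t and substitute into x ≡ 6 (mod 9): 11440·t ≡ 6 − 9321 = -9315 (mod 9).
    Reduce coefficients mod 9: 1·t ≡ 0 (mod 9).
    So t ≡ 0 (mod 9).
    Then x = 9321 + 11440·0 = 9321, valid modulo lcm(11440, 9) = 102960: x ≡ 9321 (mod 102960).
Verify against each original: 9321 mod 16 = 9, 9321 mod 11 = 4, 9321 mod 13 = 0, 9321 mod 5 = 1, 9321 mod 9 = 6.

x ≡ 9321 (mod 102960).


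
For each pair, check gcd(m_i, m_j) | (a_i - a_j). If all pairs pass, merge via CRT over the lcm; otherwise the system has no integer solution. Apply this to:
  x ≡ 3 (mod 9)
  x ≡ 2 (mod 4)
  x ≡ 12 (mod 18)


Moduli 9, 4, 18 are not pairwise coprime, so CRT works modulo lcm(m_i) when all pairwise compatibility conditions hold.
Pairwise compatibility: gcd(m_i, m_j) must divide a_i - a_j for every pair.
Merge one congruence at a time:
  Start: x ≡ 3 (mod 9).
  Combine with x ≡ 2 (mod 4): gcd(9, 4) = 1; 2 - 3 = -1, which IS divisible by 1, so compatible.
    Write x = 3 + 9·t and substitute into x ≡ 2 (mod 4): 9·t ≡ 2 − 3 = -1 (mod 4).
    Reduce coefficients mod 4: 1·t ≡ 3 (mod 4).
    So t ≡ 3 (mod 4).
    Then x = 3 + 9·3 = 30, valid modulo lcm(9, 4) = 36: x ≡ 30 (mod 36).
  Combine with x ≡ 12 (mod 18): gcd(36, 18) = 18; 12 - 30 = -18, which IS divisible by 18, so compatible.
    Write x = 30 + 36·t and substitute into x ≡ 12 (mod 18): 36·t ≡ 12 − 30 = -18 (mod 18).
    Divide the congruence (and modulus) by g = 18: 2·t ≡ -1 (mod 1).
    Modulo 1 every t works; take t = 0.
    Then x = 30 + 36·0 = 30, valid modulo lcm(36, 18) = 36: x ≡ 30 (mod 36).
Verify: 30 mod 9 = 3, 30 mod 4 = 2, 30 mod 18 = 12.

x ≡ 30 (mod 36).


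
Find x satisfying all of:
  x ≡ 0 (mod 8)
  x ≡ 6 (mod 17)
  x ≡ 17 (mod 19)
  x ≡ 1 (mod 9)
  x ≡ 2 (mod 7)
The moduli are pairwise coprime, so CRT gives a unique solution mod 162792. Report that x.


Product of moduli M = 8 · 17 · 19 · 9 · 7 = 162792.
Merge one congruence at a time:
  Start: x ≡ 0 (mod 8).
  Combine with x ≡ 6 (mod 17); new modulus lcm = 136.
    Write x = 0 + 8·t and substitute into x ≡ 6 (mod 17): 8·t ≡ 6 − 0 = 6 (mod 17).
    The inverse of 8 mod 17 is 15 (since 8·15 = 120 = 7·17 + 1), so t ≡ 15·6 = 90 ≡ 5 (mod 17).
    Then x = 0 + 8·5 = 40, valid modulo lcm(8, 17) = 136: x ≡ 40 (mod 136).
  Combine with x ≡ 17 (mod 19); new modulus lcm = 2584.
    Write x = 40 + 136·t and substitute into x ≡ 17 (mod 19): 136·t ≡ 17 − 40 = -23 (mod 19).
    Reduce coefficients mod 19: 3·t ≡ 15 (mod 19).
    The inverse of 3 mod 19 is 13 (since 3·13 = 39 = 2·19 + 1), so t ≡ 13·15 = 195 ≡ 5 (mod 19).
    Then x = 40 + 136·5 = 720, valid modulo lcm(136, 19) = 2584: x ≡ 720 (mod 2584).
  Combine with x ≡ 1 (mod 9); new modulus lcm = 23256.
    Write x = 720 + 2584·t and substitute into x ≡ 1 (mod 9): 2584·t ≡ 1 − 720 = -719 (mod 9).
    Reduce coefficients mod 9: 1·t ≡ 1 (mod 9).
    So t ≡ 1 (mod 9).
    Then x = 720 + 2584·1 = 3304, valid modulo lcm(2584, 9) = 23256: x ≡ 3304 (mod 23256).
  Combine with x ≡ 2 (mod 7); new modulus lcm = 162792.
    Write x = 3304 + 23256·t and substitute into x ≡ 2 (mod 7): 23256·t ≡ 2 − 3304 = -3302 (mod 7).
    Reduce coefficients mod 7: 2·t ≡ 2 (mod 7).
    The inverse of 2 mod 7 is 4 (since 2·4 = 8 = 1·7 + 1), so t ≡ 4·2 = 8 ≡ 1 (mod 7).
    Then x = 3304 + 23256·1 = 26560, valid modulo lcm(23256, 7) = 162792: x ≡ 26560 (mod 162792).
Verify against each original: 26560 mod 8 = 0, 26560 mod 17 = 6, 26560 mod 19 = 17, 26560 mod 9 = 1, 26560 mod 7 = 2.

x ≡ 26560 (mod 162792).
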